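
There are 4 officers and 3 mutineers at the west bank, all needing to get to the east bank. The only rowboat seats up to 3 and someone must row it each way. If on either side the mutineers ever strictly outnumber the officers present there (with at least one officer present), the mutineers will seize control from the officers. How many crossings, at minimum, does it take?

Counting alone: each trip to the east bank takes at most 3 across and each return brings at least 1 back, so after t trips out (and t−1 returns) at most 3t − (t−1) of the 7 are across; that first reaches 7 at t = 3, so at least 5 crossings are needed.
The plan below uses exactly 5 crossings, so it is optimal:
1. 3 mutineers → the east bank.  (the west bank: 4O 0M; the east bank: 0O 3M)
2. 1 mutineer ← the west bank.  (the west bank: 4O 1M; the east bank: 0O 2M)
3. 3 officers → the east bank.  (the west bank: 1O 1M; the east bank: 3O 2M)
4. 1 officer ← the west bank.  (the west bank: 2O 1M; the east bank: 2O 2M)
5. 2 officers and 1 mutineer → the east bank.  (the west bank: 0O 0M; the east bank: 4O 3M)

5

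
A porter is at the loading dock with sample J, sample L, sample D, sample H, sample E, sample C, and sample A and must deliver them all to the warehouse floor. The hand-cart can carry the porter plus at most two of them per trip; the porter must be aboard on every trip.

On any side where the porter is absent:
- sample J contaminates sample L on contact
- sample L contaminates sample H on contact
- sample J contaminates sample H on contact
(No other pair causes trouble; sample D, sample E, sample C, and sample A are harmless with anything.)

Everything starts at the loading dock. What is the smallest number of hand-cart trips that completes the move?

11

Counting alone: the porter can take at most 2 across per trip to the warehouse floor, so moving all 7 needs at least 4 loaded trips out, with a return between consecutive ones — at least 7 crossings.
The safety rule pushes this higher. Following every safe sequence of crossings, the most of the 7 that can be at the warehouse floor as the hand-cart arrives there on crossings 7, 9 is 5, 6 respectively — never all 7.
So no plan with fewer than 11 crossings exists, and this one achieves 11:
1. Porter goes to the warehouse floor with sample J and sample L.  [the loading dock: sample A, sample C, sample D, sample E, sample H | the warehouse floor: sample J, sample L]
2. Porter goes back to the loading dock with sample J.  [the loading dock: sample A, sample C, sample D, sample E, sample H, sample J | the warehouse floor: sample L]
3. Porter goes to the warehouse floor with sample D and sample J.  [the loading dock: sample A, sample C, sample E, sample H | the warehouse floor: sample D, sample J, sample L]
4. Porter goes back to the loading dock with sample J.  [the loading dock: sample A, sample C, sample E, sample H, sample J | the warehouse floor: sample D, sample L]
5. Porter goes to the warehouse floor with sample E and sample J.  [the loading dock: sample A, sample C, sample H | the warehouse floor: sample D, sample E, sample J, sample L]
6. Porter goes back to the loading dock with sample J.  [the loading dock: sample A, sample C, sample H, sample J | the warehouse floor: sample D, sample E, sample L]
7. Porter goes to the warehouse floor with sample C and sample J.  [the loading dock: sample A, sample H | the warehouse floor: sample C, sample D, sample E, sample J, sample L]
8. Porter goes back to the loading dock with sample J.  [the loading dock: sample A, sample H, sample J | the warehouse floor: sample C, sample D, sample E, sample L]
9. Porter goes to the warehouse floor with sample A and sample J.  [the loading dock: sample H | the warehouse floor: sample A, sample C, sample D, sample E, sample J, sample L]
10. Porter goes back to the loading dock with sample J.  [the loading dock: sample H, sample J | the warehouse floor: sample A, sample C, sample D, sample E, sample L]
11. Porter goes to the warehouse floor with sample H and sample J.  [the loading dock: — | the warehouse floor: sample A, sample C, sample D, sample E, sample H, sample J, sample L]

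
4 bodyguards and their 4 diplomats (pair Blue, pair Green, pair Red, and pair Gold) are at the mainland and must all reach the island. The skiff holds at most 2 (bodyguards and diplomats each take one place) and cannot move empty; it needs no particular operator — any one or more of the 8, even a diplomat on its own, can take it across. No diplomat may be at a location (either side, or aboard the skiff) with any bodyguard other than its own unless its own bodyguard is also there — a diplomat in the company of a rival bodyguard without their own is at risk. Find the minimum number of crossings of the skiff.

Following every safe sequence of crossings from the start, the most of the 8 that can be at the island as the skiff arrives there on crossings 1, 3, 5 is 2, 3, 4 respectively; the best ever achieved is 4 of 8.
From crossing 7 on, no configuration arises that was not already reachable earlier: only 44 distinct safe configurations (who is on which side, and where the skiff is) can ever be reached, none of them has everyone across, and every continuation just revisits them. So no valid plan exists.

impossible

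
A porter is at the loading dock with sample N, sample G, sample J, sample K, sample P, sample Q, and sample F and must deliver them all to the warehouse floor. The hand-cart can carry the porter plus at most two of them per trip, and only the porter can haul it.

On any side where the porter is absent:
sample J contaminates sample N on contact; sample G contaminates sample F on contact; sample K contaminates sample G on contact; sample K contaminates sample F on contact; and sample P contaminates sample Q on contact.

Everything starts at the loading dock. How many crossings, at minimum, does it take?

Whatever the first load, the items left behind include a forbidden pair without the porter. No opening move is safe, so no plan exists.

impossible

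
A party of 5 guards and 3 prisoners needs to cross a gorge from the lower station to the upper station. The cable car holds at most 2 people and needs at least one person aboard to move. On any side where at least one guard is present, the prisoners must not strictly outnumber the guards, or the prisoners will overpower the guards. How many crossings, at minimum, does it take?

Counting alone: each trip to the upper station takes at most 2 across and each return brings at least 1 back, so after t trips out (and t−1 returns) at most 2t − (t−1) of the 8 are across; that first reaches 8 at t = 7, so at least 13 crossings are needed.
The plan below uses exactly 13 crossings, so it is optimal:
1. 2 prisoners → the upper station.  (the lower station: 5G 1P; the upper station: 0G 2P)
2. 1 prisoner ← the lower station.  (the lower station: 5G 2P; the upper station: 0G 1P)
3. 2 prisoners → the upper station.  (the lower station: 5G 0P; the upper station: 0G 3P)
4. 1 prisoner ← the lower station.  (the lower station: 5G 1P; the upper station: 0G 2P)
5. 2 guards → the upper station.  (the lower station: 3G 1P; the upper station: 2G 2P)
6. 1 prisoner ← the lower station.  (the lower station: 3G 2P; the upper station: 2G 1P)
7. 1 guard and 1 prisoner → the upper station.  (the lower station: 2G 1P; the upper station: 3G 2P)
8. 1 prisoner ← the lower station.  (the lower station: 2G 2P; the upper station: 3G 1P)
9. 2 prisoners → the upper station.  (the lower station: 2G 0P; the upper station: 3G 3P)
10. 1 prisoner ← the lower station.  (the lower station: 2G 1P; the upper station: 3G 2P)
11. 1 guard and 1 prisoner → the upper station.  (the lower station: 1G 0P; the upper station: 4G 3P)
12. 1 prisoner ← the lower station.  (the lower station: 1G 1P; the upper station: 4G 2P)
13. 1 guard and 1 prisoner → the upper station.  (the lower station: 0G 0P; the upper station: 5G 3P)

13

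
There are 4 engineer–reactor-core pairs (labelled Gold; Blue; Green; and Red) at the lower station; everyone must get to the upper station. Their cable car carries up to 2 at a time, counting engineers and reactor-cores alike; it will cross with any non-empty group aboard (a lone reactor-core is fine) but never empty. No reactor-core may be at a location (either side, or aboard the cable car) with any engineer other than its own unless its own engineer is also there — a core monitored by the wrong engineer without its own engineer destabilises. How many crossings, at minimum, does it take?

Following every safe sequence of crossings from the start, the most of the 8 that can be at the upper station as the cable car arrives there on crossings 1, 3, 5 is 2, 3, 4 respectively; the best ever achieved is 4 of 8.
From crossing 7 on, no configuration arises that was not already reachable earlier: only 44 distinct safe configurations (who is on which side, and where the cable car is) can ever be reached, none of them has everyone across, and every continuation just revisits them. So no valid plan exists.

impossible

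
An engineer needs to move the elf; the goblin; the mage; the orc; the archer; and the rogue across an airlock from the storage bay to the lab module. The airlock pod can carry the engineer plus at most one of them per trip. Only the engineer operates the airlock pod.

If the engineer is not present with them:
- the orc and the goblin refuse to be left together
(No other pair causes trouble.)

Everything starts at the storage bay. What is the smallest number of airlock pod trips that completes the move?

11

Counting alone: the engineer can take at most 1 across per trip to the lab module, so moving all 6 needs at least 6 loaded trips out, with a return between consecutive ones — at least 11 crossings.
The plan below uses exactly 11 crossings, so it is optimal:
1. Engineer goes to the lab module with the goblin.  [the storage bay: the archer, the elf, the mage, the orc, the rogue | the lab module: the goblin]
2. Engineer goes back to the storage bay alone.  [the storage bay: the archer, the elf, the mage, the orc, the rogue | the lab module: the goblin]
3. Engineer goes to the lab module with the elf.  [the storage bay: the archer, the mage, the orc, the rogue | the lab module: the elf, the goblin]
4. Engineer goes back to the storage bay alone.  [the storage bay: the archer, the mage, the orc, the rogue | the lab module: the elf, the goblin]
5. Engineer goes to the lab module with the mage.  [the storage bay: the archer, the orc, the rogue | the lab module: the elf, the goblin, the mage]
6. Engineer goes back to the storage bay alone.  [the storage bay: the archer, the orc, the rogue | the lab module: the elf, the goblin, the mage]
7. Engineer goes to the lab module with the archer.  [the storage bay: the orc, the rogue | the lab module: the archer, the elf, the goblin, the mage]
8. Engineer goes back to the storage bay alone.  [the storage bay: the orc, the rogue | the lab module: the archer, the elf, the goblin, the mage]
9. Engineer goes to the lab module with the rogue.  [the storage bay: the orc | the lab module: the archer, the elf, the goblin, the mage, the rogue]
10. Engineer goes back to the storage bay alone.  [the storage bay: the orc | the lab module: the archer, the elf, the goblin, the mage, the rogue]
11. Engineer goes to the lab module with the orc.  [the storage bay: — | the lab module: the archer, the elf, the goblin, the mage, the orc, the rogue]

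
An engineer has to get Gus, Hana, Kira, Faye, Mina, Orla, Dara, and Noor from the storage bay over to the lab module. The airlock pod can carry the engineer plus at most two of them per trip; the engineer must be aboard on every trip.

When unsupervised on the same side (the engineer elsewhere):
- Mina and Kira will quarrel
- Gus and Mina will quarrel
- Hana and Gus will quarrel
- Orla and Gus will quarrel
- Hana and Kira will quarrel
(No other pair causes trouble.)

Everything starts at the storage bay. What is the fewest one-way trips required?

Counting alone: the engineer can take at most 2 across per trip to the lab module, so moving all 8 needs at least 4 loaded trips out, with a return between consecutive ones — at least 7 crossings.
The safety rule pushes this higher. Following every safe sequence of crossings, the most of the 8 that can be at the lab module as the airlock pod arrives there on crossing 7 is 7 — never all 8.
So no plan with fewer than 9 crossings exists, and this one achieves 9:
1. Engineer goes to the lab module with Gus and Kira.  [the storage bay: Dara, Faye, Hana, Mina, Noor, Orla | the lab module: Gus, Kira]
2. Engineer goes back to the storage bay alone.  [the storage bay: Dara, Faye, Hana, Mina, Noor, Orla | the lab module: Gus, Kira]
3. Engineer goes to the lab module with Faye and Hana.  [the storage bay: Dara, Mina, Noor, Orla | the lab module: Faye, Gus, Hana, Kira]
4. Engineer goes back to the storage bay with Gus and Kira.  [the storage bay: Dara, Gus, Kira, Mina, Noor, Orla | the lab module: Faye, Hana]
5. Engineer goes to the lab module with Mina and Orla.  [the storage bay: Dara, Gus, Kira, Noor | the lab module: Faye, Hana, Mina, Orla]
6. Engineer goes back to the storage bay alone.  [the storage bay: Dara, Gus, Kira, Noor | the lab module: Faye, Hana, Mina, Orla]
7. Engineer goes to the lab module with Dara and Noor.  [the storage bay: Gus, Kira | the lab module: Dara, Faye, Hana, Mina, Noor, Orla]
8. Engineer goes back to the storage bay alone.  [the storage bay: Gus, Kira | the lab module: Dara, Faye, Hana, Mina, Noor, Orla]
9. Engineer goes to the lab module with Gus and Kira.  [the storage bay: — | the lab module: Dara, Faye, Gus, Hana, Kira, Mina, Noor, Orla]

9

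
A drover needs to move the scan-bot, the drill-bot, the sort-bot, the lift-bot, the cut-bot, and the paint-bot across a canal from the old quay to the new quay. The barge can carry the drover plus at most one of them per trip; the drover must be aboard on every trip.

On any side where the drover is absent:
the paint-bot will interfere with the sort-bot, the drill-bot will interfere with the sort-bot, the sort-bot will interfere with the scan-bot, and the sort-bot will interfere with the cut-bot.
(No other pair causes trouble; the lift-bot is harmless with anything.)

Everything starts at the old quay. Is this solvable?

No

Following every safe sequence of crossings from the start, the most of the 6 that can be at the new quay as the barge arrives there on crossings 1, 3, 5 is 1, 2, 3 respectively; the best ever achieved is 3 of 6.
From crossing 7 on, no configuration arises that was not already reachable earlier: only 22 distinct safe configurations (who is on which side, and where the barge is) can ever be reached, none of them has everyone across, and every continuation just revisits them. So no valid plan exists.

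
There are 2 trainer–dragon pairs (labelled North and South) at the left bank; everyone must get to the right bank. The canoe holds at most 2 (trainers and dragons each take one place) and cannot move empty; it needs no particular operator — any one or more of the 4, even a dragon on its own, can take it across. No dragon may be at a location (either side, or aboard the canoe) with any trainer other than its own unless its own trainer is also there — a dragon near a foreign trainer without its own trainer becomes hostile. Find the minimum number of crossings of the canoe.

5

Counting alone: each trip to the right bank takes at most 2 across and each return brings at least 1 back, so after t trips out (and t−1 returns) at most 2t − (t−1) of the 4 are across; that first reaches 4 at t = 3, so at least 5 crossings are needed.
The plan below uses exactly 5 crossings, so it is optimal:
1. dragon North and trainer North cross → the right bank.
2. trainer North crosses ← the left bank.
3. trainer North and trainer South cross → the right bank.
4. trainer South crosses ← the left bank.
5. dragon South and trainer South cross → the right bank.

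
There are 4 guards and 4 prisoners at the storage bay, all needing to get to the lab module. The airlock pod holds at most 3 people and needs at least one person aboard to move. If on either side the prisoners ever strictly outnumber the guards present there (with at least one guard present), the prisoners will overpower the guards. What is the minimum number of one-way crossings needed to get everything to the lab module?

Counting alone: each trip to the lab module takes at most 3 across and each return brings at least 1 back, so after t trips out (and t−1 returns) at most 3t − (t−1) of the 8 are across; that first reaches 8 at t = 4, so at least 7 crossings are needed.
The safety rule pushes this higher. Following every safe sequence of crossings, the most of the 8 that can be at the lab module as the airlock pod arrives there on crossing 7 is 7 — never all 8.
So no plan with fewer than 9 crossings exists, and this one achieves 9:
1. 2 prisoners → the lab module.  (the storage bay: 4G 2P; the lab module: 0G 2P)
2. 1 prisoner ← the storage bay.  (the storage bay: 4G 3P; the lab module: 0G 1P)
3. 3 prisoners → the lab module.  (the storage bay: 4G 0P; the lab module: 0G 4P)
4. 1 prisoner ← the storage bay.  (the storage bay: 4G 1P; the lab module: 0G 3P)
5. 3 guards → the lab module.  (the storage bay: 1G 1P; the lab module: 3G 3P)
6. 1 guard and 1 prisoner ← the storage bay.  (the storage bay: 2G 2P; the lab module: 2G 2P)
7. 2 guards → the lab module.  (the storage bay: 0G 2P; the lab module: 4G 2P)
8. 1 prisoner ← the storage bay.  (the storage bay: 0G 3P; the lab module: 4G 1P)
9. 3 prisoners → the lab module.  (the storage bay: 0G 0P; the lab module: 4G 4P)

9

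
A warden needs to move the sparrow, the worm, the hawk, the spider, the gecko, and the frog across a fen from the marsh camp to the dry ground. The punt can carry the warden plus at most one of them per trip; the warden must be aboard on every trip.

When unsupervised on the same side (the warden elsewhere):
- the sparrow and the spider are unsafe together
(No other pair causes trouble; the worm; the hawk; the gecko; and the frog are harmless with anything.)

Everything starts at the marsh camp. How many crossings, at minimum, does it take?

Counting alone: the warden can take at most 1 across per trip to the dry ground, so moving all 6 needs at least 6 loaded trips out, with a return between consecutive ones — at least 11 crossings.
The plan below uses exactly 11 crossings, so it is optimal:
1. Warden goes to the dry ground with the sparrow.  [the marsh camp: the frog, the gecko, the hawk, the spider, the worm | the dry ground: the sparrow]
2. Warden goes back to the marsh camp alone.  [the marsh camp: the frog, the gecko, the hawk, the spider, the worm | the dry ground: the sparrow]
3. Warden goes to the dry ground with the worm.  [the marsh camp: the frog, the gecko, the hawk, the spider | the dry ground: the sparrow, the worm]
4. Warden goes back to the marsh camp alone.  [the marsh camp: the frog, the gecko, the hawk, the spider | the dry ground: the sparrow, the worm]
5. Warden goes to the dry ground with the hawk.  [the marsh camp: the frog, the gecko, the spider | the dry ground: the hawk, the sparrow, the worm]
6. Warden goes back to the marsh camp alone.  [the marsh camp: the frog, the gecko, the spider | the dry ground: the hawk, the sparrow, the worm]
7. Warden goes to the dry ground with the gecko.  [the marsh camp: the frog, the spider | the dry ground: the gecko, the hawk, the sparrow, the worm]
8. Warden goes back to the marsh camp alone.  [the marsh camp: the frog, the spider | the dry ground: the gecko, the hawk, the sparrow, the worm]
9. Warden goes to the dry ground with the frog.  [the marsh camp: the spider | the dry ground: the frog, the gecko, the hawk, the sparrow, the worm]
10. Warden goes back to the marsh camp alone.  [the marsh camp: the spider | the dry ground: the frog, the gecko, the hawk, the sparrow, the worm]
11. Warden goes to the dry ground with the spider.  [the marsh camp: — | the dry ground: the frog, the gecko, the hawk, the sparrow, the spider, the worm]

11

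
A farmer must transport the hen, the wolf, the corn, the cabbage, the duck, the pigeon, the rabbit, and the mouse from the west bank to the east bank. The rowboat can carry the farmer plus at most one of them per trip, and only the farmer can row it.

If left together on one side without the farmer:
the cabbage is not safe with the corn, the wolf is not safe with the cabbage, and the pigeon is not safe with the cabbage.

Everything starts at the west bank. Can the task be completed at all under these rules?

No

Following every safe sequence of crossings from the start, the most of the 8 that can be at the east bank as the rowboat arrives there on crossings 1, 3, 5, 7, 9, 11 is 1, 2, 3, 4, 5, 6 respectively; the best ever achieved is 6 of 8.
From crossing 13 on, no configuration arises that was not already reachable earlier: only 144 distinct safe configurations (who is on which side, and where the rowboat is) can ever be reached, none of them has everyone across, and every continuation just revisits them. So no valid plan exists.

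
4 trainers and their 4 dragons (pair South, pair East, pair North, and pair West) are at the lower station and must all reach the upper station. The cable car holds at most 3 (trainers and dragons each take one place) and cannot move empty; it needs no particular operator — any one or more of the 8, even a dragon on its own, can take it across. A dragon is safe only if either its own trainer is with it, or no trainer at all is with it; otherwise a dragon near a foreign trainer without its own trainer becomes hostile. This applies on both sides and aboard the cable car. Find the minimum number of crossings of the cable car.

Counting alone: each trip to the upper station takes at most 3 across and each return brings at least 1 back, so after t trips out (and t−1 returns) at most 3t − (t−1) of the 8 are across; that first reaches 8 at t = 4, so at least 7 crossings are needed.
The safety rule pushes this higher. Following every safe sequence of crossings, the most of the 8 that can be at the upper station as the cable car arrives there on crossing 7 is 7 — never all 8.
So no plan with fewer than 9 crossings exists, and this one achieves 9:
1. dragon South and trainer South cross → the upper station.
2. trainer South crosses ← the lower station.
3. dragon East, trainer East, and trainer South cross → the upper station.
4. dragon South and trainer South cross ← the lower station.
5. trainer North, trainer South, and trainer West cross → the upper station.
6. dragon East crosses ← the lower station.
7. dragon East and dragon South cross → the upper station.
8. dragon South crosses ← the lower station.
9. dragon North, dragon South, and dragon West cross → the upper station.

9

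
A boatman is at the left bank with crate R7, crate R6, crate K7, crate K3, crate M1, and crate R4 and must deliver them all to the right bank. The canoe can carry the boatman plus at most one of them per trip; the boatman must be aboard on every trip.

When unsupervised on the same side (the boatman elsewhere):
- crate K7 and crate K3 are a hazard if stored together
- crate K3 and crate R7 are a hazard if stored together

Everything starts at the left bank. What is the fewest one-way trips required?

Counting alone: the boatman can take at most 1 across per trip to the right bank, so moving all 6 needs at least 6 loaded trips out, with a return between consecutive ones — at least 11 crossings.
The safety rule pushes this higher. Following every safe sequence of crossings, the most of the 6 that can be at the right bank as the canoe arrives there on crossing 11 is 5 — never all 6.
So no plan with fewer than 13 crossings exists, and this one achieves 13:
1. Boatman goes to the right bank with crate K3.  [the left bank: crate K7, crate M1, crate R4, crate R6, crate R7 | the right bank: crate K3]
2. Boatman goes back to the left bank alone.  [the left bank: crate K7, crate M1, crate R4, crate R6, crate R7 | the right bank: crate K3]
3. Boatman goes to the right bank with crate R7.  [the left bank: crate K7, crate M1, crate R4, crate R6 | the right bank: crate K3, crate R7]
4. Boatman goes back to the left bank with crate K3.  [the left bank: crate K3, crate K7, crate M1, crate R4, crate R6 | the right bank: crate R7]
5. Boatman goes to the right bank with crate K7.  [the left bank: crate K3, crate M1, crate R4, crate R6 | the right bank: crate K7, crate R7]
6. Boatman goes back to the left bank alone.  [the left bank: crate K3, crate M1, crate R4, crate R6 | the right bank: crate K7, crate R7]
7. Boatman goes to the right bank with crate R6.  [the left bank: crate K3, crate M1, crate R4 | the right bank: crate K7, crate R6, crate R7]
8. Boatman goes back to the left bank alone.  [the left bank: crate K3, crate M1, crate R4 | the right bank: crate K7, crate R6, crate R7]
9. Boatman goes to the right bank with crate M1.  [the left bank: crate K3, crate R4 | the right bank: crate K7, crate M1, crate R6, crate R7]
10. Boatman goes back to the left bank alone.  [the left bank: crate K3, crate R4 | the right bank: crate K7, crate M1, crate R6, crate R7]
11. Boatman goes to the right bank with crate R4.  [the left bank: crate K3 | the right bank: crate K7, crate M1, crate R4, crate R6, crate R7]
12. Boatman goes back to the left bank alone.  [the left bank: crate K3 | the right bank: crate K7, crate M1, crate R4, crate R6, crate R7]
13. Boatman goes to the right bank with crate K3.  [the left bank: — | the right bank: crate K3, crate K7, crate M1, crate R4, crate R6, crate R7]

13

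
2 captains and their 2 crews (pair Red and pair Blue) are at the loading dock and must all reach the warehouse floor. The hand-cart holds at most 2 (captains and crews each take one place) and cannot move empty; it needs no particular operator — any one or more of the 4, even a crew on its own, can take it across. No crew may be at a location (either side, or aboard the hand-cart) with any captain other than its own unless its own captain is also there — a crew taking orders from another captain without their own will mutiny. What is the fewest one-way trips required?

Counting alone: each trip to the warehouse floor takes at most 2 across and each return brings at least 1 back, so after t trips out (and t−1 returns) at most 2t − (t−1) of the 4 are across; that first reaches 4 at t = 3, so at least 5 crossings are needed.
The plan below uses exactly 5 crossings, so it is optimal:
1. captain Red and crew Red cross → the warehouse floor.
2. captain Red crosses ← the loading dock.
3. captain Blue and captain Red cross → the warehouse floor.
4. captain Blue crosses ← the loading dock.
5. captain Blue and crew Blue cross → the warehouse floor.

5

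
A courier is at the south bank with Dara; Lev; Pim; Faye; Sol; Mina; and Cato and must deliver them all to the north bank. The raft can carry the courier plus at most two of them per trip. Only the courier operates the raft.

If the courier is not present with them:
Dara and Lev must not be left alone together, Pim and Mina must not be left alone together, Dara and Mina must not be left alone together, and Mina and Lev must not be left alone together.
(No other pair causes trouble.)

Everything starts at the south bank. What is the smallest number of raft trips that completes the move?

Counting alone: the courier can take at most 2 across per trip to the north bank, so moving all 7 needs at least 4 loaded trips out, with a return between consecutive ones — at least 7 crossings.
The safety rule pushes this higher. Following every safe sequence of crossings, the most of the 7 that can be at the north bank as the raft arrives there on crossings 7, 9 is 5, 6 respectively — never all 7.
So no plan with fewer than 11 crossings exists, and this one achieves 11:
1. Courier goes to the north bank with Dara and Mina.
2. Courier goes back to the south bank with Dara.
3. Courier goes to the north bank with Dara and Pim.
4. Courier goes back to the south bank with Mina.
5. Courier goes to the north bank with Faye and Lev.
6. Courier goes back to the south bank with Dara.
7. Courier goes to the north bank with Dara and Sol.
8. Courier goes back to the south bank with Dara.
9. Courier goes to the north bank with Cato and Dara.
10. Courier goes back to the south bank with Dara.
11. Courier goes to the north bank with Dara and Mina.

11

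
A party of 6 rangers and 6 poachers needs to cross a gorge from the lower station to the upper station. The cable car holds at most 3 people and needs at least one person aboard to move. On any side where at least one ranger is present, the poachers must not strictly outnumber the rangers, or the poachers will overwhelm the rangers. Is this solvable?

No

Following every safe sequence of crossings from the start, the most of the 12 that can be at the upper station as the cable car arrives there on crossings 1, 3, 5 is 3, 5, 6 respectively; the best ever achieved is 6 of 12.
From crossing 7 on, no configuration arises that was not already reachable earlier: only 17 distinct safe configurations (who is on which side, and where the cable car is) can ever be reached, none of them has everyone across, and every continuation just revisits them. They are: 0 rangers + 0 poachers across (cable car back at the start); 0 rangers + 1 poacher across (cable car there); 0 rangers + 1 poacher across (cable car back at the start); 0 rangers + 2 poachers across (cable car there); 0 rangers + 2 poachers across (cable car back at the start); 0 rangers + 3 poachers across (cable car there); 0 rangers + 3 poachers across (cable car back at the start); 0 rangers + 4 poachers across (cable car there); 0 rangers + 4 poachers across (cable car back at the start); 0 rangers + 5 poachers across (cable car there); 0 rangers + 5 poachers across (cable car back at the start); 0 rangers + 6 poachers across (cable car there); 1 ranger + 1 poacher across (cable car there); 1 ranger + 1 poacher across (cable car back at the start); 2 rangers + 2 poachers across (cable car there); 2 rangers + 2 poachers across (cable car back at the start); 3 rangers + 3 poachers across (cable car there). So no valid plan exists.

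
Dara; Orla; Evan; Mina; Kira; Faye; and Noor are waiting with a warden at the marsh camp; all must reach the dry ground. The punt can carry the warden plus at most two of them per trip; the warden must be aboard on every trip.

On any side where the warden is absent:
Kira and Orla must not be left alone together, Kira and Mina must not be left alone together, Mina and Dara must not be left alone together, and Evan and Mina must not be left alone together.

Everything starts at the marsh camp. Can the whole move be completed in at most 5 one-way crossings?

No

Counting alone: the warden can take at most 2 across per trip to the dry ground, so moving all 7 needs at least 4 loaded trips out, with a return between consecutive ones — at least 7 crossings.
Since 5 < 7, 5 crossings cannot be enough. (The shortest complete plan in fact takes 7:)
1. Warden goes to the dry ground with Mina and Orla.
2. Warden goes back to the marsh camp alone.
3. Warden goes to the dry ground with Faye and Noor.
4. Warden goes back to the marsh camp alone.
5. Warden goes to the dry ground with Dara and Evan.
6. Warden goes back to the marsh camp with Mina.
7. Warden goes to the dry ground with Kira and Mina.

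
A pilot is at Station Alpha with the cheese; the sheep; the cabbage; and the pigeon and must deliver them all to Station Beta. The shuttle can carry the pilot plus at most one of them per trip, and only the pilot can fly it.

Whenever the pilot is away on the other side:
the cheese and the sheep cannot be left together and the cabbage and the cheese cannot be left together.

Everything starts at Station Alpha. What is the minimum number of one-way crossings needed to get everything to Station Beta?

Counting alone: the pilot can take at most 1 across per trip to Station Beta, so moving all 4 needs at least 4 loaded trips out, with a return between consecutive ones — at least 7 crossings.
The safety rule pushes this higher. Following every safe sequence of crossings, the most of the 4 that can be at Station Beta as the shuttle arrives there on crossing 7 is 3 — never all 4.
So no plan with fewer than 9 crossings exists, and this one achieves 9:
1. Pilot goes to Station Beta with the cheese.
2. Pilot goes back to Station Alpha alone.
3. Pilot goes to Station Beta with the sheep.
4. Pilot goes back to Station Alpha with the cheese.
5. Pilot goes to Station Beta with the cabbage.
6. Pilot goes back to Station Alpha alone.
7. Pilot goes to Station Beta with the pigeon.
8. Pilot goes back to Station Alpha alone.
9. Pilot goes to Station Beta with the cheese.

9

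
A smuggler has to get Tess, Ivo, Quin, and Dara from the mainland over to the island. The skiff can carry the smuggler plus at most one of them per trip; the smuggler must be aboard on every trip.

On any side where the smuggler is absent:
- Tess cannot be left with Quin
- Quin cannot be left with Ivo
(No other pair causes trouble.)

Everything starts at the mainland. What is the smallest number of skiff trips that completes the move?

Counting alone: the smuggler can take at most 1 across per trip to the island, so moving all 4 needs at least 4 loaded trips out, with a return between consecutive ones — at least 7 crossings.
The safety rule pushes this higher. Following every safe sequence of crossings, the most of the 4 that can be at the island as the skiff arrives there on crossing 7 is 3 — never all 4.
So no plan with fewer than 9 crossings exists, and this one achieves 9:
1. Smuggler goes to the island with Quin.
2. Smuggler goes back to the mainland alone.
3. Smuggler goes to the island with Tess.
4. Smuggler goes back to the mainland with Quin.
5. Smuggler goes to the island with Ivo.
6. Smuggler goes back to the mainland alone.
7. Smuggler goes to the island with Dara.
8. Smuggler goes back to the mainland alone.
9. Smuggler goes to the island with Quin.

9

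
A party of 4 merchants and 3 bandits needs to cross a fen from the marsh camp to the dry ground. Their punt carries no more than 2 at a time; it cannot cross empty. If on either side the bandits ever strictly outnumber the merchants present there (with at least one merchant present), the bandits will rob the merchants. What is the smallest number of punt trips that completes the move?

11

Counting alone: each trip to the dry ground takes at most 2 across and each return brings at least 1 back, so after t trips out (and t−1 returns) at most 2t − (t−1) of the 7 are across; that first reaches 7 at t = 6, so at least 11 crossings are needed.
The plan below uses exactly 11 crossings, so it is optimal:
1. 2 bandits → the dry ground.  (the marsh camp: 4M 1B; the dry ground: 0M 2B)
2. 1 bandit ← the marsh camp.  (the marsh camp: 4M 2B; the dry ground: 0M 1B)
3. 2 bandits → the dry ground.  (the marsh camp: 4M 0B; the dry ground: 0M 3B)
4. 1 bandit ← the marsh camp.  (the marsh camp: 4M 1B; the dry ground: 0M 2B)
5. 2 merchants → the dry ground.  (the marsh camp: 2M 1B; the dry ground: 2M 2B)
6. 1 bandit ← the marsh camp.  (the marsh camp: 2M 2B; the dry ground: 2M 1B)
7. 1 merchant and 1 bandit → the dry ground.  (the marsh camp: 1M 1B; the dry ground: 3M 2B)
8. 1 merchant ← the marsh camp.  (the marsh camp: 2M 1B; the dry ground: 2M 2B)
9. 1 merchant and 1 bandit → the dry ground.  (the marsh camp: 1M 0B; the dry ground: 3M 3B)
10. 1 bandit ← the marsh camp.  (the marsh camp: 1M 1B; the dry ground: 3M 2B)
11. 1 merchant and 1 bandit → the dry ground.  (the marsh camp: 0M 0B; the dry ground: 4M 3B)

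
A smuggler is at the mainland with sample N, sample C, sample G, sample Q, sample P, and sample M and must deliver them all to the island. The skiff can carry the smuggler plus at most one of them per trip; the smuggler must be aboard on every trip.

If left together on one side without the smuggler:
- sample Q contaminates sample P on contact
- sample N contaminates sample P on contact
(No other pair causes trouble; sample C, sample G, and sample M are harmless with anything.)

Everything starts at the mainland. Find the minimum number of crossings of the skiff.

13

Counting alone: the smuggler can take at most 1 across per trip to the island, so moving all 6 needs at least 6 loaded trips out, with a return between consecutive ones — at least 11 crossings.
The safety rule pushes this higher. Following every safe sequence of crossings, the most of the 6 that can be at the island as the skiff arrives there on crossing 11 is 5 — never all 6.
So no plan with fewer than 13 crossings exists, and this one achieves 13:
1. Smuggler goes to the island with sample P.
2. Smuggler goes back to the mainland alone.
3. Smuggler goes to the island with sample N.
4. Smuggler goes back to the mainland with sample P.
5. Smuggler goes to the island with sample Q.
6. Smuggler goes back to the mainland alone.
7. Smuggler goes to the island with sample C.
8. Smuggler goes back to the mainland alone.
9. Smuggler goes to the island with sample G.
10. Smuggler goes back to the mainland alone.
11. Smuggler goes to the island with sample M.
12. Smuggler goes back to the mainland alone.
13. Smuggler goes to the island with sample P.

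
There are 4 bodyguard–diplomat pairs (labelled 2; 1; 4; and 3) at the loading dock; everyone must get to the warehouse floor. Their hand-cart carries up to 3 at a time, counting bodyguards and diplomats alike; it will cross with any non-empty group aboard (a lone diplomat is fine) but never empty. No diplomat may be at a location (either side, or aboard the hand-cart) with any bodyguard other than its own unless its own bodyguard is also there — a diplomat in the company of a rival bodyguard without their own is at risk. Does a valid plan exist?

1. bodyguard 2 and diplomat 2 cross → the warehouse floor.
2. bodyguard 2 crosses ← the loading dock.
3. bodyguard 1, bodyguard 2, and diplomat 1 cross → the warehouse floor.
4. bodyguard 2 and diplomat 2 cross ← the loading dock.
5. bodyguard 2, bodyguard 3, and bodyguard 4 cross → the warehouse floor.
6. diplomat 1 crosses ← the loading dock.
7. diplomat 1 and diplomat 2 cross → the warehouse floor.
8. diplomat 2 crosses ← the loading dock.
9. diplomat 2, diplomat 3, and diplomat 4 cross → the warehouse floor.

Yes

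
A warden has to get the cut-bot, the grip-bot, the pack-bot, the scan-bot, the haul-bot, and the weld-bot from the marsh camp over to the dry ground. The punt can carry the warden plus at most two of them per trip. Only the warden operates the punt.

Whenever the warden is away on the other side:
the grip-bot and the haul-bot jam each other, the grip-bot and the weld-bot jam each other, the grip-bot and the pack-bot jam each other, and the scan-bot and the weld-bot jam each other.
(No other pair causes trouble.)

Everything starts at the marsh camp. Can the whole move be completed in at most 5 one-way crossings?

Counting alone: the warden can take at most 2 across per trip to the dry ground, so moving all 6 needs at least 3 loaded trips out, with a return between consecutive ones — at least 5 crossings.
The safety rule pushes this higher. Following every safe sequence of crossings, the most of the 6 that can be at the dry ground as the punt arrives there on crossing 5 is 5 — never all 6.
So the move cannot be finished within 5 crossings. (The shortest complete plan takes 7:)
1. Warden goes to the dry ground with the grip-bot and the scan-bot.
2. Warden goes back to the marsh camp alone.
3. Warden goes to the dry ground with the cut-bot.
4. Warden goes back to the marsh camp alone.
5. Warden goes to the dry ground with the haul-bot and the pack-bot.
6. Warden goes back to the marsh camp with the grip-bot.
7. Warden goes to the dry ground with the grip-bot and the weld-bot.

No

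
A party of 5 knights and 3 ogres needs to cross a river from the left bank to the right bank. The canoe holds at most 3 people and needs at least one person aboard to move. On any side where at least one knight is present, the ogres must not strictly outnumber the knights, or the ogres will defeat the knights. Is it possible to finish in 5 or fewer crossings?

No

Counting alone: each trip to the right bank takes at most 3 across and each return brings at least 1 back, so after t trips out (and t−1 returns) at most 3t − (t−1) of the 8 are across; that first reaches 8 at t = 4, so at least 7 crossings are needed.
Since 5 < 7, 5 crossings cannot be enough. (The shortest complete plan in fact takes 7:)
1. 2 ogres → the right bank.  (the left bank: 5K 1O; the right bank: 0K 2O)
2. 1 ogre ← the left bank.  (the left bank: 5K 2O; the right bank: 0K 1O)
3. 2 knights and 1 ogre → the right bank.  (the left bank: 3K 1O; the right bank: 2K 2O)
4. 1 ogre ← the left bank.  (the left bank: 3K 2O; the right bank: 2K 1O)
5. 1 knight and 2 ogres → the right bank.  (the left bank: 2K 0O; the right bank: 3K 3O)
6. 1 ogre ← the left bank.  (the left bank: 2K 1O; the right bank: 3K 2O)
7. 2 knights and 1 ogre → the right bank.  (the left bank: 0K 0O; the right bank: 5K 3O)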